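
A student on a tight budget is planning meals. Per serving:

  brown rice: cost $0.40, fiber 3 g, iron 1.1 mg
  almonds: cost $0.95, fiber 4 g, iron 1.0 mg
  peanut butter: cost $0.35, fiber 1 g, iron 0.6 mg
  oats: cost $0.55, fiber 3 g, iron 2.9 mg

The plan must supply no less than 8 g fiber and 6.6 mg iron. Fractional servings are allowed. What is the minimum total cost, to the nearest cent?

$1.37

This is a tiny linear program; its minimum lies at a vertex of the feasible set. List the vertices and price them.
brown rice only: max(8/3, 6.6/1.1) = 6 servings → $2.40.
almonds only: max(8/4, 6.6/1.0) = 6.6 servings → $6.27.
peanut butter only: max(8/1, 6.6/0.6) = 11 servings → $3.85.
oats only: max(8/3, 6.6/2.9) = 2.667 servings → $1.47.
brown rice + almonds: intersection lies outside the first quadrant.
brown rice + peanut butter with both targets exact would need a negative amount; discard.
brown rice + oats with both tight: 0.6296 servings and 2.037 servings → $1.37.
almonds + peanut butter with both targets exact would need a negative amount; discard.
almonds + oats with both tight: 0.3953 servings and 2.14 servings → $1.55.
peanut butter + oats with both tight: 3.091 servings and 1.636 servings → $1.98.
Cheapest feasible corner: $1.37.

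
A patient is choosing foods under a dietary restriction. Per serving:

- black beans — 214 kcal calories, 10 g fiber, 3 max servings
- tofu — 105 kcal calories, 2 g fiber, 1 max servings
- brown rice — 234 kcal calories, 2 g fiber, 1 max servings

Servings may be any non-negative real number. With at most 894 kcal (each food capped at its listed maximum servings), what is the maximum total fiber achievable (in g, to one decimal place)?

Fiber per kcal: black beans 0.04673, tofu 0.01905, brown rice 0.008547.
Take 3 servings of black beans: uses 642 kcal, +30.0 g fiber (running total 30.0 g).
Take 1 serving of tofu: uses 105 kcal, +2.0 g fiber (running total 32.0 g).
Take 0.6282 servings of brown rice: uses 147 kcal, +1.3 g fiber (running total 33.3 g).
Greedy by best ratio exhausts the calories allowance optimally: 33.3 g.

33.3 g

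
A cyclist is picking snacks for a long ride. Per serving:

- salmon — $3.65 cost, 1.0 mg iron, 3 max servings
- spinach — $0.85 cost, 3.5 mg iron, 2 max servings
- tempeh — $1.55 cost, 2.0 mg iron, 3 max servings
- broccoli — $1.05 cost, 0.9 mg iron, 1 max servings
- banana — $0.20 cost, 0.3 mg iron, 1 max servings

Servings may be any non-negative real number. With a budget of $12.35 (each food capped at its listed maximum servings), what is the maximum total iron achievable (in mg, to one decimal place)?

15.5 mg

Iron per dollar: spinach 4.118, banana 1.5, tempeh 1.29, broccoli 0.8571, salmon 0.274.
Take 2 servings of spinach: spends $1.70, +7.0 mg iron (running total 7.0 mg).
Take 1 serving of banana: spends $0.20, +0.3 mg iron (running total 7.3 mg).
Take 3 servings of tempeh: spends $4.65, +6.0 mg iron (running total 13.3 mg).
Take 1 serving of broccoli: spends $1.05, +0.9 mg iron (running total 14.2 mg).
Take 1.301 servings of salmon: spends $4.75, +1.3 mg iron (running total 15.5 mg).
Greedy by best ratio exhausts the cost allowance optimally: 15.5 mg.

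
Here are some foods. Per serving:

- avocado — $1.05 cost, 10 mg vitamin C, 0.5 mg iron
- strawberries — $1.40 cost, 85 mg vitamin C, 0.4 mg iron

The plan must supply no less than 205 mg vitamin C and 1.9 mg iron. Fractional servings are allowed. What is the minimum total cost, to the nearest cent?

Compare the cost at each extreme point of the feasible region.
avocado only: max(205/10, 1.9/0.5) = 20.5 servings → $21.52.
strawberries only: max(205/85, 1.9/0.4) = 4.75 servings → $6.65.
avocado + strawberries with both tight: 2.065 servings and 2.169 servings → $5.20.
So the least-cost plan costs $5.20.

$5.20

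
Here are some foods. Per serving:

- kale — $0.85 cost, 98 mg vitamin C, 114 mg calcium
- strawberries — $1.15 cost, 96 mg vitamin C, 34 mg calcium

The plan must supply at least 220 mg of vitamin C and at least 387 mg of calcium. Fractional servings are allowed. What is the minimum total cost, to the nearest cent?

Two binding constraints pin down two serving amounts, so the optimal mix uses at most two foods. The candidates are each food alone (scaled to the tighter of vitamin C/calcium) and each pair with both constraints tight.
kale only: max(220/98, 387/114) = 3.395 servings → $2.89.
strawberries only: max(220/96, 387/34) = 11.38 servings → $13.09.
kale + strawberries with both targets exact would need a negative amount; discard.
Cheapest feasible corner: $2.89.

$2.89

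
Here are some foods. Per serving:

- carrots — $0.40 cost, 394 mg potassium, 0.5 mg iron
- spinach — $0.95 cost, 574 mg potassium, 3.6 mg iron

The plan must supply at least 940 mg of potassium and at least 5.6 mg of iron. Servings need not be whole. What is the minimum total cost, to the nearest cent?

With two linear requirements the optimum uses one or two foods; enumerate the corners.
carrots only: max(940/394, 5.6/0.5) = 11.2 servings → $4.48.
spinach only: max(940/574, 5.6/3.6) = 1.638 servings → $1.56.
carrots + spinach with both tight: 0.1499 servings and 1.535 servings → $1.52.
Cheapest feasible corner: $1.52.

$1.52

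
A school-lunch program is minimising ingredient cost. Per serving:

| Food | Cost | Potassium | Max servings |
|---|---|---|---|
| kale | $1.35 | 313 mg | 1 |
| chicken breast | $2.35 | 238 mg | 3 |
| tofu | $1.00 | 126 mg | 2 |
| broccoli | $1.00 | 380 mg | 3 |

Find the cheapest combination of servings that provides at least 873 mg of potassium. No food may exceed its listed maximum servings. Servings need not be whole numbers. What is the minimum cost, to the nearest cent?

$2.30

Cost per mg of potassium: broccoli $0.0026, kale $0.0043, tofu $0.0079, chicken breast $0.0099.
Take 2.297 servings of broccoli: +873.0 mg potassium for $2.30 (total $2.30, still need 0.0 mg).
Filling from the cheapest source first is optimal under one linear minimum: $2.30.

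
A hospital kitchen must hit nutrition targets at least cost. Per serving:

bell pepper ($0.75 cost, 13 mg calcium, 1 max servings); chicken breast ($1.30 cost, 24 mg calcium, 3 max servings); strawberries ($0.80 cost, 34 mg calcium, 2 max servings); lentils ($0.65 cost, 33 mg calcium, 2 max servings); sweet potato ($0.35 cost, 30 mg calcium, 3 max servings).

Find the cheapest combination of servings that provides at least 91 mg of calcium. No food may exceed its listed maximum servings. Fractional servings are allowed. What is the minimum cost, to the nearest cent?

Cost per mg of calcium: sweet potato $0.0117, lentils $0.0197, strawberries $0.0235, chicken breast $0.0542, bell pepper $0.0577.
Take 3 servings of sweet potato: +90.0 mg calcium for $1.05 (total $1.05, still need 1.0 mg).
Take 0.0303 servings of lentils: +1.0 mg calcium for $0.02 (total $1.07, still need 0.0 mg).
Greedy by cheapest-per-mg is optimal for a single linear constraint, so the minimum cost is $1.07.

$1.07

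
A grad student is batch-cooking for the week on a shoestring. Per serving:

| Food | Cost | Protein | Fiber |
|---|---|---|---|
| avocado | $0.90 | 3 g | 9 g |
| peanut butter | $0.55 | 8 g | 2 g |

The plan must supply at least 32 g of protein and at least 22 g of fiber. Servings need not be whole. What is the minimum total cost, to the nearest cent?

A basic optimal solution has at most two foods positive. Try each food alone and each pair with both targets met exactly.
avocado only: max(32/3, 22/9) = 10.67 servings → $9.60.
peanut butter only: max(32/8, 22/2) = 11 servings → $6.05.
avocado + peanut butter with both tight: 1.697 servings and 3.364 servings → $3.38.
The minimum over all feasible corners is $3.38.

$3.38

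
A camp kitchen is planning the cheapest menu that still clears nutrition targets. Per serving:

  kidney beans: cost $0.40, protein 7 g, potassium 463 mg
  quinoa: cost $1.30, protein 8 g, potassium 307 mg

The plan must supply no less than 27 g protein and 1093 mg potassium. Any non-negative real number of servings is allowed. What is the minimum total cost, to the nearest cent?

This is a tiny linear program; its minimum lies at a vertex of the feasible set. List the vertices and price them.
kidney beans only: max(27/7, 1093/463) = 3.857 servings → $1.54.
quinoa only: max(27/8, 1093/307) = 3.56 servings → $4.63.
kidney beans + quinoa with both tight: 0.2926 servings and 3.119 servings → $4.17.
So the least-cost plan costs $1.54.

$1.54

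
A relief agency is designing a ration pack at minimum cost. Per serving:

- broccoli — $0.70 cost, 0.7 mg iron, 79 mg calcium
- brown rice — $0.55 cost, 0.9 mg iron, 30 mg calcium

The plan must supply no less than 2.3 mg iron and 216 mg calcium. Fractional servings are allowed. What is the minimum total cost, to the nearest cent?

$2.09

This is a tiny linear program; its minimum lies at a vertex of the feasible set. List the vertices and price them.
broccoli only: max(2.3/0.7, 216/79) = 3.286 servings → $2.30.
brown rice only: max(2.3/0.9, 216/30) = 7.2 servings → $3.96.
broccoli + brown rice with both tight: 2.503 servings and 0.6088 servings → $2.09.
The minimum over all feasible corners is $2.09.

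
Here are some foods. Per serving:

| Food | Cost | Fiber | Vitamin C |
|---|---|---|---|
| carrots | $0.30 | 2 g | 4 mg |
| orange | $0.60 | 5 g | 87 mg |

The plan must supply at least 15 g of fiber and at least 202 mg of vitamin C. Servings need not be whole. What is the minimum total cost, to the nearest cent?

The cheapest plan sits at a corner of the feasible region — with two constraints it uses at most two foods.
carrots only: max(15/2, 202/4) = 50.5 servings → $15.15.
orange only: max(15/5, 202/87) = 3 servings → $1.80.
carrots + orange with both tight: 1.916 servings and 2.234 servings → $1.91.
The minimum over all feasible corners is $1.80.

$1.80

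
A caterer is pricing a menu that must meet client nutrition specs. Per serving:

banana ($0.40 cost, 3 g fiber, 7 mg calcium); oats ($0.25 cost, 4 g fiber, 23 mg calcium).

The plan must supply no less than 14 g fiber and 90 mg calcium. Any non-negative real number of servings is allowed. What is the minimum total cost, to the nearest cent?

Two binding constraints pin down two serving amounts, so the optimal mix uses at most two foods. The candidates are each food alone (scaled to the tighter of fiber/calcium) and each pair with both constraints tight.
banana only: max(14/3, 90/7) = 12.86 servings → $5.14.
oats only: max(14/4, 90/23) = 3.913 servings → $0.98.
banana + oats: the both-tight solution has a negative serving — not a feasible corner.
The minimum over all feasible corners is $0.98.

$0.98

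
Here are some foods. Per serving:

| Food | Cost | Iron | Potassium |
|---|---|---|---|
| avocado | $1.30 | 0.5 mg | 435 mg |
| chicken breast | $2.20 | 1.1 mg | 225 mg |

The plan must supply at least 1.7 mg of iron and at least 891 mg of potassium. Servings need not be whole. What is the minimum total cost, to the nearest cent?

$3.89

This is a tiny linear program; its minimum lies at a vertex of the feasible set. List the vertices and price them.
avocado only: max(1.7/0.5, 891/435) = 3.4 servings → $4.42.
chicken breast only: max(1.7/1.1, 891/225) = 3.96 servings → $8.71.
avocado + chicken breast with both tight: 1.633 servings and 0.8033 servings → $3.89.
So the least-cost plan costs $3.89.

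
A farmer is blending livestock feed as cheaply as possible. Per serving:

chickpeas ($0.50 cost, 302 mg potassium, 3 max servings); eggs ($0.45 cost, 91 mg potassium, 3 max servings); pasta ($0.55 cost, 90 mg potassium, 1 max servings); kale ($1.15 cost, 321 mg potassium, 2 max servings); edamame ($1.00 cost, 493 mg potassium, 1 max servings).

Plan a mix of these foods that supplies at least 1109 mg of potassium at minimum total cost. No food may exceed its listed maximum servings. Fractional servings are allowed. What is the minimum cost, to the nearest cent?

$1.91

Cost per mg of potassium: chickpeas $0.0017, edamame $0.0020, kale $0.0036, eggs $0.0049, pasta $0.0061.
Take 3 servings of chickpeas: +906.0 mg potassium for $1.50 (total $1.50, still need 203.0 mg).
Take 0.4118 servings of edamame: +203.0 mg potassium for $0.41 (total $1.91, still need 0.0 mg).
Greedy by cheapest-per-mg is optimal for a single linear constraint, so the minimum cost is $1.91.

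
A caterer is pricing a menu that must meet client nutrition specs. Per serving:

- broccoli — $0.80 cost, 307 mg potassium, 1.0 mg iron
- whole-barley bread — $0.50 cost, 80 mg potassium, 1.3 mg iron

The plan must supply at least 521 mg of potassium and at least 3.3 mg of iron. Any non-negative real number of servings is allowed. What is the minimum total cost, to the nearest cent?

$1.81

At the optimum either one food covers both requirements or two foods hit both targets exactly; no other combination can be cheaper.
broccoli only: max(521/307, 3.3/1.0) = 3.3 servings → $2.64.
whole-barley bread only: max(521/80, 3.3/1.3) = 6.513 servings → $3.26.
broccoli + whole-barley bread with both tight: 1.295 servings and 1.542 servings → $1.81.
Cheapest feasible corner: $1.81.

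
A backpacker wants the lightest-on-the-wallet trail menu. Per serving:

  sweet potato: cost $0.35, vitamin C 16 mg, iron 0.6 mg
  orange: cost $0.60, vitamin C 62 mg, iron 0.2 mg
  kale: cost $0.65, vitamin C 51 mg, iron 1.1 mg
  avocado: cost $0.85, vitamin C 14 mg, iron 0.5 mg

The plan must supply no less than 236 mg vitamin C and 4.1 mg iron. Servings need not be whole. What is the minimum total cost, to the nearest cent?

At the optimum either one food covers both requirements or two foods hit both targets exactly; no other combination can be cheaper.
sweet potato only: max(236/16, 4.1/0.6) = 14.75 servings → $5.16.
orange only: max(236/62, 4.1/0.2) = 20.5 servings → $12.30.
kale only: max(236/51, 4.1/1.1) = 4.627 servings → $3.01.
avocado only: max(236/14, 4.1/0.5) = 16.86 servings → $14.33.
sweet potato + orange with both tight: 6.088 servings and 2.235 servings → $3.47.
sweet potato + kale with both targets exact would need a negative amount; discard.
sweet potato + avocado: intersection lies outside the first quadrant.
orange + kale with both tight: 0.8707 servings and 3.569 servings → $2.84.
orange + avocado with both tight: 2.149 servings and 7.34 servings → $7.53.
kale + avocado: intersection lies outside the first quadrant.
So the least-cost plan costs $2.84.

$2.84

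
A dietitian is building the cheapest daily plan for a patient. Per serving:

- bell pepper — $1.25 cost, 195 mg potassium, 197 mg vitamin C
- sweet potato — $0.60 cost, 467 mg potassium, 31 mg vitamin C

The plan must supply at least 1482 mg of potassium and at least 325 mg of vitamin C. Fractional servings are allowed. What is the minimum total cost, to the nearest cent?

$3.13

An LP optimum is at a vertex; with two nutrient constraints at most two foods are used. Check each candidate.
bell pepper only: max(1482/195, 325/197) = 7.6 servings → $9.50.
sweet potato only: max(1482/467, 325/31) = 10.48 servings → $6.29.
bell pepper + sweet potato with both tight: 1.231 servings and 2.659 servings → $3.13.
So the least-cost plan costs $3.13.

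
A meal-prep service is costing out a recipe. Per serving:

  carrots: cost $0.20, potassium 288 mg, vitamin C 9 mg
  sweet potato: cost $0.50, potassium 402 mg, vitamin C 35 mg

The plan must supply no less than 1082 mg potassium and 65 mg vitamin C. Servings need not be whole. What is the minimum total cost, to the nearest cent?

$1.06

With two linear requirements the optimum uses one or two foods; enumerate the corners.
carrots only: max(1082/288, 65/9) = 7.222 servings → $1.44.
sweet potato only: max(1082/402, 65/35) = 2.692 servings → $1.35.
carrots + sweet potato with both tight: 1.817 servings and 1.39 servings → $1.06.
The minimum over all feasible corners is $1.06.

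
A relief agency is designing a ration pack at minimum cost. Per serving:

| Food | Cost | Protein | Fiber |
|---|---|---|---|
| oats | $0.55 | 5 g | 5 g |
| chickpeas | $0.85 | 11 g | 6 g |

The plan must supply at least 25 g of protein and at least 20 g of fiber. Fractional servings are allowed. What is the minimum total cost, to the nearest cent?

$2.39

Two binding constraints pin down two serving amounts, so the optimal mix uses at most two foods. The candidates are each food alone (scaled to the tighter of protein/fiber) and each pair with both constraints tight.
oats only: max(25/5, 20/5) = 5 servings → $2.75.
chickpeas only: max(25/11, 20/6) = 3.333 servings → $2.83.
oats + chickpeas with both tight: 2.8 servings and 1 serving → $2.39.
Cheapest feasible corner: $2.39.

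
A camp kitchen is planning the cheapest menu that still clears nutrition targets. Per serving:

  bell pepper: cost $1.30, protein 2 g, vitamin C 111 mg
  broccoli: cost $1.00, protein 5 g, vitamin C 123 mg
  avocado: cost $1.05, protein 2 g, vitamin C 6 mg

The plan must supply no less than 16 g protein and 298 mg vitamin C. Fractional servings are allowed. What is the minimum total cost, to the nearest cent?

$3.20

Compare the cost at each extreme point of the feasible region.
bell pepper only: max(16/2, 298/111) = 8 servings → $10.40.
broccoli only: max(16/5, 298/123) = 3.2 servings → $3.20.
avocado only: max(16/2, 298/6) = 49.67 servings → $52.15.
bell pepper + broccoli: the both-tight solution has a negative serving — not a feasible corner.
bell pepper + avocado with both tight: 2.381 servings and 5.619 servings → $9.00.
broccoli + avocado with both tight: 2.315 servings and 2.213 servings → $4.64.
The minimum over all feasible corners is $3.20.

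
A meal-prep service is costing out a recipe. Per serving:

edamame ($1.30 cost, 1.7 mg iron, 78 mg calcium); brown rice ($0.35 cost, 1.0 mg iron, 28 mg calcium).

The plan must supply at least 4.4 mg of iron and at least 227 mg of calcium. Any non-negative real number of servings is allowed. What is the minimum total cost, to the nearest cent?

$2.84

Compare the cost at each extreme point of the feasible region.
edamame only: max(4.4/1.7, 227/78) = 2.91 servings → $3.78.
brown rice only: max(4.4/1.0, 227/28) = 8.107 servings → $2.84.
edamame + brown rice: intersection lies outside the first quadrant.
Cheapest feasible corner: $2.84.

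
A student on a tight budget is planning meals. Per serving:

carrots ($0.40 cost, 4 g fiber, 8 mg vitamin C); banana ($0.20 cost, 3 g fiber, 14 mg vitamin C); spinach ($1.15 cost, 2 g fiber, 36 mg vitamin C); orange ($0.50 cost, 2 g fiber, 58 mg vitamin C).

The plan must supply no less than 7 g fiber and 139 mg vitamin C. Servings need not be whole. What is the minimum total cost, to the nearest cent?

$1.27

With two linear requirements the optimum uses one or two foods; enumerate the corners.
carrots only: max(7/4, 139/8) = 17.38 servings → $6.95.
banana only: max(7/3, 139/14) = 9.929 servings → $1.99.
spinach only: max(7/2, 139/36) = 3.861 servings → $4.44.
orange only: max(7/2, 139/58) = 3.5 servings → $1.75.
carrots + banana with both targets exact would need a negative amount; discard.
carrots + spinach with both targets exact would need a negative amount; discard.
carrots + orange with both tight: 0.5926 servings and 2.315 servings → $1.39.
banana + spinach with both targets exact would need a negative amount; discard.
banana + orange with both tight: 0.8767 servings and 2.185 servings → $1.27.
spinach + orange with both tight: 2.909 servings and 0.5909 servings → $3.64.
So the least-cost plan costs $1.27.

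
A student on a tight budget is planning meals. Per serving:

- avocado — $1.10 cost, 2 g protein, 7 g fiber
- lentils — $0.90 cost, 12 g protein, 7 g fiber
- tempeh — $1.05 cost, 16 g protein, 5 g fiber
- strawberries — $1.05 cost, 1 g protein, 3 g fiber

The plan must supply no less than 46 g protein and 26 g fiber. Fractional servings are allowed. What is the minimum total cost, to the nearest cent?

$3.42

At the optimum either one food covers both requirements or two foods hit both targets exactly; no other combination can be cheaper.
avocado only: max(46/2, 26/7) = 23 servings → $25.30.
lentils only: max(46/12, 26/7) = 3.833 servings → $3.45.
tempeh only: max(46/16, 26/5) = 5.2 servings → $5.46.
strawberries only: max(46/1, 26/3) = 46 servings → $48.30.
avocado + lentils: the both-tight solution has a negative serving — not a feasible corner.
avocado + tempeh with both tight: 1.824 servings and 2.647 servings → $4.79.
avocado + strawberries: the both-tight solution has a negative serving — not a feasible corner.
lentils + tempeh with both tight: 3.577 servings and 0.1923 servings → $3.42.
lentils + strawberries: intersection lies outside the first quadrant.
tempeh + strawberries with both tight: 2.605 servings and 4.326 servings → $7.28.
Cheapest feasible corner: $3.42.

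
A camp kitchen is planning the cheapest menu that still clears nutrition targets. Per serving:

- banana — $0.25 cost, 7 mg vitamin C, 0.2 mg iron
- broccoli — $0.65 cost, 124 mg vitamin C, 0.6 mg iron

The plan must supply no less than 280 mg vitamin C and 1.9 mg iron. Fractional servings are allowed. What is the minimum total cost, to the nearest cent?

Minimising a linear cost over {vitamin C ≥ 280, iron ≥ 1.9, servings ≥ 0} — the optimum is at a vertex, using one or two foods.
banana only: max(280/7, 1.9/0.2) = 40 servings → $10.00.
broccoli only: max(280/124, 1.9/0.6) = 3.167 servings → $2.06.
banana + broccoli with both tight: 3.282 servings and 2.073 servings → $2.17.
So the least-cost plan costs $2.06.

$2.06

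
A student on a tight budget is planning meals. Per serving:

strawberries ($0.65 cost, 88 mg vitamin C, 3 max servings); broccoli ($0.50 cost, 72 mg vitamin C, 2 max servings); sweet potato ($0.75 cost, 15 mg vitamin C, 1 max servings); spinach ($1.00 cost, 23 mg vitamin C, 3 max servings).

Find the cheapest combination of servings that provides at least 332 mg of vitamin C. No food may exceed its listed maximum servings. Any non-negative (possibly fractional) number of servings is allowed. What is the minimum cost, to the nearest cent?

$2.39

Cost per mg of vitamin C: broccoli $0.0069, strawberries $0.0074, spinach $0.0435, sweet potato $0.0500.
Take 2 servings of broccoli: +144.0 mg vitamin C for $1.00 (total $1.00, still need 188.0 mg).
Take 2.136 servings of strawberries: +188.0 mg vitamin C for $1.39 (total $2.39, still need 0.0 mg).
Greedy by cheapest-per-mg is optimal for a single linear constraint, so the minimum cost is $2.39.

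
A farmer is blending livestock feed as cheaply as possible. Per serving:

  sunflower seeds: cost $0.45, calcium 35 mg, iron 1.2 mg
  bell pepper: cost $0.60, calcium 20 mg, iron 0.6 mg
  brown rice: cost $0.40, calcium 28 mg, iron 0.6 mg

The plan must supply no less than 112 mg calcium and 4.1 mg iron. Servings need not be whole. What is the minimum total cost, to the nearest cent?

This is a tiny linear program; its minimum lies at a vertex of the feasible set. List the vertices and price them.
sunflower seeds only: max(112/35, 4.1/1.2) = 3.417 servings → $1.54.
bell pepper only: max(112/20, 4.1/0.6) = 6.833 servings → $4.10.
brown rice only: max(112/28, 4.1/0.6) = 6.833 servings → $2.73.
sunflower seeds + bell pepper with both targets exact would need a negative amount; discard.
sunflower seeds + brown rice: the both-tight solution has a negative serving — not a feasible corner.
bell pepper + brown rice: intersection lies outside the first quadrant.
The minimum over all feasible corners is $1.54.

$1.54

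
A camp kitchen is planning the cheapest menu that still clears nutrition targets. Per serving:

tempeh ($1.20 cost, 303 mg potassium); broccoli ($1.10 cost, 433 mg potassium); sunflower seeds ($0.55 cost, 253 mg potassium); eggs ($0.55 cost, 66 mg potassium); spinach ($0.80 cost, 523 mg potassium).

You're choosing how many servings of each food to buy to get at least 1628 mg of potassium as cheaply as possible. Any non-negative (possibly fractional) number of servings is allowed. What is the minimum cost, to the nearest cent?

Cost per mg of potassium: spinach $0.0015, sunflower seeds $0.0022, broccoli $0.0025, tempeh $0.0040, eggs $0.0083.
With no serving limits, use only spinach: 1628 mg / 523 mg = 3.113 servings × $0.80 = $2.49.

$2.49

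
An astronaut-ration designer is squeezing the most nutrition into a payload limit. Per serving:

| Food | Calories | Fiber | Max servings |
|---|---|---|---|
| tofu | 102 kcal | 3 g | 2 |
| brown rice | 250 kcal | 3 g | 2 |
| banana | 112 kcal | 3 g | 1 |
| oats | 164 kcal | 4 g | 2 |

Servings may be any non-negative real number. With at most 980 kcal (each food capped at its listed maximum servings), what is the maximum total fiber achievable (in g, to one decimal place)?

21.0 g

Fiber per kcal: tofu 0.02941, banana 0.02679, oats 0.02439, brown rice 0.012.
Take 2 servings of tofu: uses 204 kcal, +6.0 g fiber (running total 6.0 g).
Take 1 serving of banana: uses 112 kcal, +3.0 g fiber (running total 9.0 g).
Take 2 servings of oats: uses 328 kcal, +8.0 g fiber (running total 17.0 g).
Take 1.344 servings of brown rice: uses 336 kcal, +4.0 g fiber (running total 21.0 g).
Filling greedily by fiber-per-kcal is optimal for one linear limit, giving 21.0 g.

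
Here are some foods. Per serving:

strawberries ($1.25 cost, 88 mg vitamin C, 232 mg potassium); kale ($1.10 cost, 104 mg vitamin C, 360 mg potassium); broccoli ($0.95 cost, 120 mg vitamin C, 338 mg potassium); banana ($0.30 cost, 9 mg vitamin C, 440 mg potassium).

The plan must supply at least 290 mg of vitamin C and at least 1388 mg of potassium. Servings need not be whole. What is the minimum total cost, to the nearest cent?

$2.61

strawberries only: max(290/88, 1388/232) = 5.983 servings → $7.48.
kale only: max(290/104, 1388/360) = 3.856 servings → $4.24.
broccoli only: max(290/120, 1388/338) = 4.107 servings → $3.90.
banana only: max(290/9, 1388/440) = 32.22 servings → $9.67.
strawberries + kale: intersection lies outside the first quadrant.
strawberries + broccoli: the both-tight solution has a negative serving — not a feasible corner.
strawberries + banana with both tight: 3.142 servings and 1.498 servings → $4.38.
kale + broccoli: intersection lies outside the first quadrant.
kale + banana with both tight: 2.707 servings and 0.9396 servings → $3.26.
broccoli + banana with both tight: 2.313 servings and 1.377 servings → $2.61.
The minimum over all feasible corners is $2.61.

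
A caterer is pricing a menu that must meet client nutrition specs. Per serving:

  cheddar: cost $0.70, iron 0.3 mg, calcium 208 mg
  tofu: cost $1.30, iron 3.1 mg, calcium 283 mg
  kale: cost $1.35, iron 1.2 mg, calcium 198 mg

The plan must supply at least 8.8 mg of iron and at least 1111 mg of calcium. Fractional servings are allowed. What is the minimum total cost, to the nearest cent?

cheddar only: max(8.8/0.3, 1111/208) = 29.33 servings → $20.53.
tofu only: max(8.8/3.1, 1111/283) = 3.926 servings → $5.10.
kale only: max(8.8/1.2, 1111/198) = 7.333 servings → $9.90.
cheddar + tofu with both tight: 1.703 servings and 2.674 servings → $4.67.
cheddar + kale: intersection lies outside the first quadrant.
tofu + kale with both tight: 1.492 servings and 3.478 servings → $6.64.
So the least-cost plan costs $4.67.

$4.67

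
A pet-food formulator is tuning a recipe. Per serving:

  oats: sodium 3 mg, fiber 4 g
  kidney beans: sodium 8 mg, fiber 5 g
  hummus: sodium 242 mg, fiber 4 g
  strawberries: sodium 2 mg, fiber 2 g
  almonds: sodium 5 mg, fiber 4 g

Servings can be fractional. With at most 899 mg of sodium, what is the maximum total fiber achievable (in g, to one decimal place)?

Fiber per mg sodium: oats 1.333, strawberries 1, almonds 0.8, kidney beans 0.625, hummus 0.01653.
With no serving limits, spend the whole sodium allowance on oats: 899 mg / 3 mg × 4 g = 1198.7 g.

1198.7 g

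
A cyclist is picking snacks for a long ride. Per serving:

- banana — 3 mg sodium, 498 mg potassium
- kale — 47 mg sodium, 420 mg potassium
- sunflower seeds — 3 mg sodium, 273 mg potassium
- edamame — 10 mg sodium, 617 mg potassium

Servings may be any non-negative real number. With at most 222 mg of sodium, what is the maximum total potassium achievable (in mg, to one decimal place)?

36852.0 mg

Potassium per mg sodium: banana 166, sunflower seeds 91, edamame 61.7, kale 8.936.
With no serving limits, spend the whole sodium allowance on banana: 222 mg / 3 mg × 498 mg = 36852.0 mg.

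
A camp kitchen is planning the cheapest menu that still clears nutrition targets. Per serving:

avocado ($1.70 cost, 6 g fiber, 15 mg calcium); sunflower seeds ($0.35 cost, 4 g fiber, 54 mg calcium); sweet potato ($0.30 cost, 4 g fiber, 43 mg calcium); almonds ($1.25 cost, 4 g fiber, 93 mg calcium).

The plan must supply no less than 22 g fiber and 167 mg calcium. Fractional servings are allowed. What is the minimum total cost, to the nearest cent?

With two linear requirements the optimum uses one or two foods; enumerate the corners.
avocado only: max(22/6, 167/15) = 11.13 servings → $18.93.
sunflower seeds only: max(22/4, 167/54) = 5.5 servings → $1.93.
sweet potato only: max(22/4, 167/43) = 5.5 servings → $1.65.
almonds only: max(22/4, 167/93) = 5.5 servings → $6.88.
avocado + sunflower seeds with both tight: 1.97 servings and 2.545 servings → $4.24.
avocado + sweet potato with both tight: 1.404 servings and 3.394 servings → $3.41.
avocado + almonds with both tight: 2.767 servings and 1.349 servings → $6.39.
sunflower seeds + sweet potato with both targets exact would need a negative amount; discard.
sunflower seeds + almonds with both targets exact would need a negative amount; discard.
sweet potato + almonds: the both-tight solution has a negative serving — not a feasible corner.
The minimum over all feasible corners is $1.65.

$1.65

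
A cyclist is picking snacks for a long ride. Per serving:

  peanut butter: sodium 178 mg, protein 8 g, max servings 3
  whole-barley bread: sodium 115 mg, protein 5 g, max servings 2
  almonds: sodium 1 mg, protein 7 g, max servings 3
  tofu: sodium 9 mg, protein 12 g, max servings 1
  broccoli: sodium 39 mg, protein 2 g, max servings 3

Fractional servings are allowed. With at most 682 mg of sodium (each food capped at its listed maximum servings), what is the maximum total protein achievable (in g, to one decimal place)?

Protein per mg sodium: almonds 7, tofu 1.333, broccoli 0.05128, peanut butter 0.04494, whole-barley bread 0.04348.
Take 3 servings of almonds: uses 3 mg sodium, +21.0 g protein (running total 21.0 g).
Take 1 serving of tofu: uses 9 mg sodium, +12.0 g protein (running total 33.0 g).
Take 3 servings of broccoli: uses 117 mg sodium, +6.0 g protein (running total 39.0 g).
Take 3 servings of peanut butter: uses 534 mg sodium, +24.0 g protein (running total 63.0 g).
Take 0.1652 servings of whole-barley bread: uses 19 mg sodium, +0.8 g protein (running total 63.8 g).
Filling greedily by protein-per-mg sodium is optimal for one linear limit, giving 63.8 g.

63.8 g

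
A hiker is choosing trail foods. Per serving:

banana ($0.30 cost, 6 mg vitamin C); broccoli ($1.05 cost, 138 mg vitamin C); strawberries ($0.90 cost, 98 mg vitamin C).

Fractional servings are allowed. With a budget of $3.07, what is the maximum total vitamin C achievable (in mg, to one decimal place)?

Vitamin C per dollar: broccoli 131.4, strawberries 108.9, banana 20.
With no serving limits, spend the whole cost allowance on broccoli: $3.07 / $1.05 × 138 mg = 403.5 mg.

403.5 mg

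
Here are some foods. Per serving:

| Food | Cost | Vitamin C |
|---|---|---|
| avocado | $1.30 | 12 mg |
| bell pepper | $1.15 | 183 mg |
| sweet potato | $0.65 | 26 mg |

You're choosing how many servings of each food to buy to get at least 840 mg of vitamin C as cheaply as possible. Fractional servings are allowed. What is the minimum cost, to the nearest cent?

Cost per mg of vitamin C: bell pepper $0.0063, sweet potato $0.0250, avocado $0.1083.
With no serving limits, use only bell pepper: 840 mg / 183 mg = 4.59 servings × $1.15 = $5.28.

$5.28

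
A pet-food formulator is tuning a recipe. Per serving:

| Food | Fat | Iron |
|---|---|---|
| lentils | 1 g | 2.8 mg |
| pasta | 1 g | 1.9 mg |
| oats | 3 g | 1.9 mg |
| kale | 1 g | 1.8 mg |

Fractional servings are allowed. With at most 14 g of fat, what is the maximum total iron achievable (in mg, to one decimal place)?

Iron per g fat: lentils 2.8, pasta 1.9, kale 1.8, oats 0.6333.
With no serving limits, spend the whole fat allowance on lentils: 14 g / 1 g × 2.8 mg = 39.2 mg.

39.2 mg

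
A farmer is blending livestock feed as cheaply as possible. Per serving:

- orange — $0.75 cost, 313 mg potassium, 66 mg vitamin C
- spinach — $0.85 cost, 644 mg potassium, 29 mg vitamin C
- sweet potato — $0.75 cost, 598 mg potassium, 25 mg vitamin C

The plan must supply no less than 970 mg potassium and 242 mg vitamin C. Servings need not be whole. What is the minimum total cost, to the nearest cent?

With two linear requirements the optimum uses one or two foods; enumerate the corners.
orange only: max(970/313, 242/66) = 3.667 servings → $2.75.
spinach only: max(970/644, 242/29) = 8.345 servings → $7.09.
sweet potato only: max(970/598, 242/25) = 9.68 servings → $7.26.
orange + spinach: intersection lies outside the first quadrant.
orange + sweet potato: the both-tight solution has a negative serving — not a feasible corner.
spinach + sweet potato with both targets exact would need a negative amount; discard.
Cheapest feasible corner: $2.75.

$2.75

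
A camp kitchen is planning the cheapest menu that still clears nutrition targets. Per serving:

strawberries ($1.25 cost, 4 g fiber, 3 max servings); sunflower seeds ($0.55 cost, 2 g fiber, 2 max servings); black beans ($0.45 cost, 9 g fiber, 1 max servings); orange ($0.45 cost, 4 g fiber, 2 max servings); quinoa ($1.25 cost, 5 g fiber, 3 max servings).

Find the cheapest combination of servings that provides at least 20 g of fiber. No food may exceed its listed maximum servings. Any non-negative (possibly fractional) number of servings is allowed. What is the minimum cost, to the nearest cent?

$2.10

Cost per g of fiber: black beans $0.0500, orange $0.1125, quinoa $0.2500, sunflower seeds $0.2750, strawberries $0.3125.
Take 1 serving of black beans: +9.0 g fiber for $0.45 (total $0.45, still need 11.0 g).
Take 2 servings of orange: +8.0 g fiber for $0.90 (total $1.35, still need 3.0 g).
Take 0.6 servings of quinoa: +3.0 g fiber for $0.75 (total $2.10, still need 0.0 g).
Filling from the cheapest source first is optimal under one linear minimum: $2.10.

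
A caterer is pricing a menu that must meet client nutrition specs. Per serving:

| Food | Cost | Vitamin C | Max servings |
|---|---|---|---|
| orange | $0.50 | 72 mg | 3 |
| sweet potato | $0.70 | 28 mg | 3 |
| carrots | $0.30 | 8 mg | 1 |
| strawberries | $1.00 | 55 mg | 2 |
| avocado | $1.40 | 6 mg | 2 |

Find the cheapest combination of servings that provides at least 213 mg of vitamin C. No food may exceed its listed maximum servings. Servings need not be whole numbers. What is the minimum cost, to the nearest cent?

Cost per mg of vitamin C: orange $0.0069, strawberries $0.0182, sweet potato $0.0250, carrots $0.0375, avocado $0.2333.
Take 2.958 servings of orange: +213.0 mg vitamin C for $1.48 (total $1.48, still need 0.0 mg).
Filling from the cheapest source first is optimal under one linear minimum: $1.48.

$1.48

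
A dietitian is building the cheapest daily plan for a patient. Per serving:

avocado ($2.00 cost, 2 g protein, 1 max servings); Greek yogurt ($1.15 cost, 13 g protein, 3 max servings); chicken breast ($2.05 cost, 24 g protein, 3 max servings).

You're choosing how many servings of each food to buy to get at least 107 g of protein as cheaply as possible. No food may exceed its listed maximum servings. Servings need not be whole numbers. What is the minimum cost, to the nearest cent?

$9.25

Cost per g of protein: chicken breast $0.0854, Greek yogurt $0.0885, avocado $1.0000.
Take 3 servings of chicken breast: +72.0 g protein for $6.15 (total $6.15, still need 35.0 g).
Take 2.692 servings of Greek yogurt: +35.0 g protein for $3.10 (total $9.25, still need 0.0 g).
Greedy by cheapest-per-g is optimal for a single linear constraint, so the minimum cost is $9.25.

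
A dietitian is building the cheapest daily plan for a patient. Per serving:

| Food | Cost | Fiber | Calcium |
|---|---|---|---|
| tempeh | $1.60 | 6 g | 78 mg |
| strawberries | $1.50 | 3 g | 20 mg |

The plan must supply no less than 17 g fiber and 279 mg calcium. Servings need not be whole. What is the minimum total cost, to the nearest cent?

$5.72

tempeh only: max(17/6, 279/78) = 3.577 servings → $5.72.
strawberries only: max(17/3, 279/20) = 13.95 servings → $20.93.
tempeh + strawberries: intersection lies outside the first quadrant.
Cheapest feasible corner: $5.72.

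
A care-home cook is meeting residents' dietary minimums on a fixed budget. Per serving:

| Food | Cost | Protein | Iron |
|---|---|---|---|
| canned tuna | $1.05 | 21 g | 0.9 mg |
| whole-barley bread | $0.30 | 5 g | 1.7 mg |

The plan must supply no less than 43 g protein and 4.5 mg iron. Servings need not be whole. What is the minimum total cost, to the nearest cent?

$2.24

Minimising a linear cost over {protein ≥ 43, iron ≥ 4.5, servings ≥ 0} — the optimum is at a vertex, using one or two foods.
canned tuna only: max(43/21, 4.5/0.9) = 5 servings → $5.25.
whole-barley bread only: max(43/5, 4.5/1.7) = 8.6 servings → $2.58.
canned tuna + whole-barley bread with both tight: 1.622 servings and 1.788 servings → $2.24.
So the least-cost plan costs $2.24.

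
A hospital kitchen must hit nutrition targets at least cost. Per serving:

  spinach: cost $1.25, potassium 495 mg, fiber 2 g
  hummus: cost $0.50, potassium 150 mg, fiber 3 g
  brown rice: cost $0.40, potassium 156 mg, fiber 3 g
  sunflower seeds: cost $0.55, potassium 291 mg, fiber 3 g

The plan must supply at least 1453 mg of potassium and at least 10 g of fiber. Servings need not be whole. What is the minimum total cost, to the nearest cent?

$2.75

An LP optimum is at a vertex; with two nutrient constraints at most two foods are used. Check each candidate.
spinach only: max(1453/495, 10/2) = 5 servings → $6.25.
hummus only: max(1453/150, 10/3) = 9.687 servings → $4.84.
brown rice only: max(1453/156, 10/3) = 9.314 servings → $3.73.
sunflower seeds only: max(1453/291, 10/3) = 4.993 servings → $2.75.
spinach + hummus with both tight: 2.413 servings and 1.725 servings → $3.88.
spinach + brown rice with both tight: 2.386 servings and 1.743 servings → $3.68.
spinach + sunflower seeds with both tight: 1.605 servings and 2.264 servings → $3.25.
hummus + brown rice with both targets exact would need a negative amount; discard.
hummus + sunflower seeds with both targets exact would need a negative amount; discard.
brown rice + sunflower seeds: the both-tight solution has a negative serving — not a feasible corner.
The minimum over all feasible corners is $2.75.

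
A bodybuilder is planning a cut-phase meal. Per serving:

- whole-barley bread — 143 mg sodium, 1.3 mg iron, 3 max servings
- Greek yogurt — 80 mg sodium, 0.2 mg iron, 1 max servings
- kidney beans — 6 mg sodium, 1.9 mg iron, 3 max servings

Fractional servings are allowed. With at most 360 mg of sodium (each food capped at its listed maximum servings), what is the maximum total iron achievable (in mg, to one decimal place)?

8.8 mg

Iron per mg sodium: kidney beans 0.3167, whole-barley bread 0.009091, Greek yogurt 0.0025.
Take 3 servings of kidney beans: uses 18 mg sodium, +5.7 mg iron (running total 5.7 mg).
Take 2.392 servings of whole-barley bread: uses 342 mg sodium, +3.1 mg iron (running total 8.8 mg).
Greedy by best ratio exhausts the sodium allowance optimally: 8.8 mg.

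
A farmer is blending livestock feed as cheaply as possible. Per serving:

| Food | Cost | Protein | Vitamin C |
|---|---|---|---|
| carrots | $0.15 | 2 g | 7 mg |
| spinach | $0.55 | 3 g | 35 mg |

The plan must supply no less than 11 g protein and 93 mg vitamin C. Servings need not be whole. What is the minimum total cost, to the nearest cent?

$1.55

Compare the cost at each extreme point of the feasible region.
carrots only: max(11/2, 93/7) = 13.29 servings → $1.99.
spinach only: max(11/3, 93/35) = 3.667 servings → $2.02.
carrots + spinach with both tight: 2.163 servings and 2.224 servings → $1.55.
The minimum over all feasible corners is $1.55.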